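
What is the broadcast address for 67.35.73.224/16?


Network: 67.35.0.0/16
Host bits = 16
Set all host bits to 1:
Broadcast: 67.35.255.255


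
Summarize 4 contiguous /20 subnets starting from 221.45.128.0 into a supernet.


Original prefix: /20
Number of subnets: 4 = 2^2
New prefix = 20 - 2 = 18
Supernet: 221.45.128.0/18


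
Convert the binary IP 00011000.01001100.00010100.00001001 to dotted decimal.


00011000 = 24
01001100 = 76
00010100 = 20
00001001 = 9
IP: 24.76.20.9


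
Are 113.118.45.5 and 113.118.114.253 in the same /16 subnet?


Mask: 255.255.0.0
113.118.45.5 AND mask = 113.118.0.0
113.118.114.253 AND mask = 113.118.0.0
Yes, same subnet (113.118.0.0)


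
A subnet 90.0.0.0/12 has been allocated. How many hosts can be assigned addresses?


Host bits = 32 - 12 = 20
Total addresses = 2^20 = 1048576
Usable = total - 2 (network and broadcast)
Usable hosts: 1048574


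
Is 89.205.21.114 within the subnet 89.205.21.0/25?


Subnet network: 89.205.21.0
Test IP AND mask: 89.205.21.0
Yes, 89.205.21.114 is in 89.205.21.0/25


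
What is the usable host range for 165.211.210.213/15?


Network: 165.210.0.0
Broadcast: 165.211.255.255
First usable = network + 1
Last usable = broadcast - 1
Range: 165.210.0.1 to 165.211.255.254


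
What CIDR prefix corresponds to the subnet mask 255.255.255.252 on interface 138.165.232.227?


Binary: 11111111.11111111.11111111.11111100
Count leading 1s
Prefix: /30


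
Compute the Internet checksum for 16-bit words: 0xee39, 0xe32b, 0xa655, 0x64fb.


Sum all words (with carry folding):
+ 0xee39 = 0xee39
+ 0xe32b = 0xd165
+ 0xa655 = 0x77bb
+ 0x64fb = 0xdcb6
One's complement: ~0xdcb6
Checksum = 0x2349


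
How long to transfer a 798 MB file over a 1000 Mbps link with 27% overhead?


Effective throughput = 1000 * (1 - 27/100) = 730 Mbps
File size in Mb = 798 * 8 = 6384 Mb
Time = 6384 / 730
Time = 8.7452 seconds


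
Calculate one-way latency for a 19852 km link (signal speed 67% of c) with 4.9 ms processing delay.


Speed = 0.67 * 3e5 km/s = 201000 km/s
Propagation delay = 19852 / 201000 = 0.0988 s = 98.7662 ms
Processing delay = 4.9 ms
Total one-way latency = 103.6662 ms


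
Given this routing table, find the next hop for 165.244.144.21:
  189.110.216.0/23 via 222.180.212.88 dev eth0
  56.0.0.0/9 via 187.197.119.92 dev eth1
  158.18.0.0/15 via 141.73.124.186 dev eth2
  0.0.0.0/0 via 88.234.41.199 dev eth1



Longest prefix match for 165.244.144.21:
  /23 189.110.216.0: no
  /9 56.0.0.0: no
  /15 158.18.0.0: no
  /0 0.0.0.0: MATCH
Selected: next-hop 88.234.41.199 via eth1 (matched /0)


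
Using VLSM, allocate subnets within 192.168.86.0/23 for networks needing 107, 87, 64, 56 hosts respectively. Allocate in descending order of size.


107 hosts -> /25 (126 usable): 192.168.86.0/25
87 hosts -> /25 (126 usable): 192.168.86.128/25
64 hosts -> /25 (126 usable): 192.168.87.0/25
56 hosts -> /26 (62 usable): 192.168.87.128/26
Allocation: 192.168.86.0/25 (107 hosts, 126 usable); 192.168.86.128/25 (87 hosts, 126 usable); 192.168.87.0/25 (64 hosts, 126 usable); 192.168.87.128/26 (56 hosts, 62 usable)


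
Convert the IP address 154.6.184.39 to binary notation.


154 = 10011010
6 = 00000110
184 = 10111000
39 = 00100111
Binary: 10011010.00000110.10111000.00100111


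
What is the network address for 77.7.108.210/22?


IP:   01001101.00000111.01101100.11010010
Mask: 11111111.11111111.11111100.00000000
AND operation:
Net:  01001101.00000111.01101100.00000000
Network: 77.7.108.0/22


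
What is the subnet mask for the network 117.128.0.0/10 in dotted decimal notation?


/10 means 10 network bits, 22 host bits
Binary: 11111111110000000000000000000000
Mask: 255.192.0.0


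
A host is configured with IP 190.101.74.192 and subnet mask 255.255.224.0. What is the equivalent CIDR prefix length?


Binary: 11111111.11111111.11100000.00000000
Count leading 1s
Prefix: /19


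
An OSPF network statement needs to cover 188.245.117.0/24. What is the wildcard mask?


Subnet mask: 255.255.255.0
Wildcard = 255.255.255.255 - subnet mask
255 - 255 = 0
255 - 255 = 0
255 - 255 = 0
255 - 0 = 255
Wildcard: 0.0.0.255


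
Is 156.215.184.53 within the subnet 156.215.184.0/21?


Subnet network: 156.215.184.0
Test IP AND mask: 156.215.184.0
Yes, 156.215.184.53 is in 156.215.184.0/21


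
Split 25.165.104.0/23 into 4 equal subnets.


New prefix = 23 + 2 = 25
Each subnet has 128 addresses
  25.165.104.0/25
  25.165.104.128/25
  25.165.105.0/25
  25.165.105.128/25
Subnets: 25.165.104.0/25, 25.165.104.128/25, 25.165.105.0/25, 25.165.105.128/25


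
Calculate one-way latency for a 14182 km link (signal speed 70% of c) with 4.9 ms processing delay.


Speed = 0.7 * 3e5 km/s = 210000 km/s
Propagation delay = 14182 / 210000 = 0.0675 s = 67.5333 ms
Processing delay = 4.9 ms
Total one-way latency = 72.4333 ms


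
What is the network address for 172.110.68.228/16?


IP:   10101100.01101110.01000100.11100100
Mask: 11111111.11111111.00000000.00000000
AND operation:
Net:  10101100.01101110.00000000.00000000
Network: 172.110.0.0/16


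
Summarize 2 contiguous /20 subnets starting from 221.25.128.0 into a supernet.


Original prefix: /20
Number of subnets: 2 = 2^1
New prefix = 20 - 1 = 19
Supernet: 221.25.128.0/19


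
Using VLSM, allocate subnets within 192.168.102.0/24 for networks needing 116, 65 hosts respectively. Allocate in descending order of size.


116 hosts -> /25 (126 usable): 192.168.102.0/25
65 hosts -> /25 (126 usable): 192.168.102.128/25
Allocation: 192.168.102.0/25 (116 hosts, 126 usable); 192.168.102.128/25 (65 hosts, 126 usable)


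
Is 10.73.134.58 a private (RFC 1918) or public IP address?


RFC 1918 private ranges:
  10.0.0.0/8 (10.0.0.0 - 10.255.255.255)
  172.16.0.0/12 (172.16.0.0 - 172.31.255.255)
  192.168.0.0/16 (192.168.0.0 - 192.168.255.255)
Private (in 10.0.0.0/8)


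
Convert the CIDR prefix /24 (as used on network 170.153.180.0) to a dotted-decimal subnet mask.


/24 means 24 network bits, 8 host bits
Binary: 11111111111111111111111100000000
Mask: 255.255.255.0


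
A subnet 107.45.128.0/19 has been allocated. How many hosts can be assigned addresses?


Host bits = 32 - 19 = 13
Total addresses = 2^13 = 8192
Usable = total - 2 (network and broadcast)
Usable hosts: 8190


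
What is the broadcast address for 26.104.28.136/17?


Network: 26.104.0.0/17
Host bits = 15
Set all host bits to 1:
Broadcast: 26.104.127.255


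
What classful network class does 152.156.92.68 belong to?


First octet: 152
Binary: 10011000
10xxxxxx -> Class B (128-191)
Class B, default mask 255.255.0.0 (/16)


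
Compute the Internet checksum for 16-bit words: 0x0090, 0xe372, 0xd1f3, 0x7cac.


Sum all words (with carry folding):
+ 0x0090 = 0x0090
+ 0xe372 = 0xe402
+ 0xd1f3 = 0xb5f6
+ 0x7cac = 0x32a3
One's complement: ~0x32a3
Checksum = 0xcd5c


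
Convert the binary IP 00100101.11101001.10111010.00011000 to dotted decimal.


00100101 = 37
11101001 = 233
10111010 = 186
00011000 = 24
IP: 37.233.186.24


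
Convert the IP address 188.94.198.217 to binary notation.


188 = 10111100
94 = 01011110
198 = 11000110
217 = 11011001
Binary: 10111100.01011110.11000110.11011001


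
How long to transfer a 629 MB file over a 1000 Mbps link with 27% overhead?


Effective throughput = 1000 * (1 - 27/100) = 730 Mbps
File size in Mb = 629 * 8 = 5032 Mb
Time = 5032 / 730
Time = 6.8932 seconds


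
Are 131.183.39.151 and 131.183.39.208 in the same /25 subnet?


Mask: 255.255.255.128
131.183.39.151 AND mask = 131.183.39.128
131.183.39.208 AND mask = 131.183.39.128
Yes, same subnet (131.183.39.128)


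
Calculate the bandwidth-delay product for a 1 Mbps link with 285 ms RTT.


BDP = bandwidth * RTT
= 1 Mbps * 285 ms
= 1 * 1e6 * 285 / 1000 bits
= 285000 bits
= 35625 bytes
= 34.79 KB
BDP = 285000 bits (35625 bytes)


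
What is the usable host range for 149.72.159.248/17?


Network: 149.72.128.0
Broadcast: 149.72.255.255
First usable = network + 1
Last usable = broadcast - 1
Range: 149.72.128.1 to 149.72.255.254


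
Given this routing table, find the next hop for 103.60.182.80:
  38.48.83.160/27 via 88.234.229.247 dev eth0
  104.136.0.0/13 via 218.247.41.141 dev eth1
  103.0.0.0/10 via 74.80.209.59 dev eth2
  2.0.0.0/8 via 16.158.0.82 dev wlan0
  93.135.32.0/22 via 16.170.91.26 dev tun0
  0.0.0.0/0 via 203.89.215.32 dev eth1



Longest prefix match for 103.60.182.80:
  /27 38.48.83.160: no
  /13 104.136.0.0: no
  /10 103.0.0.0: MATCH
  /8 2.0.0.0: no
  /22 93.135.32.0: no
  /0 0.0.0.0: MATCH
Selected: next-hop 74.80.209.59 via eth2 (matched /10)


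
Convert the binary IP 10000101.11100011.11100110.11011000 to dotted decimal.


10000101 = 133
11100011 = 227
11100110 = 230
11011000 = 216
IP: 133.227.230.216


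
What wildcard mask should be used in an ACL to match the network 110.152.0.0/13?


Subnet mask: 255.248.0.0
Wildcard = 255.255.255.255 - subnet mask
255 - 255 = 0
255 - 248 = 7
255 - 0 = 255
255 - 0 = 255
Wildcard: 0.7.255.255


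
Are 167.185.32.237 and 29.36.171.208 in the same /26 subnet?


Mask: 255.255.255.192
167.185.32.237 AND mask = 167.185.32.192
29.36.171.208 AND mask = 29.36.171.192
No, different subnets (167.185.32.192 vs 29.36.171.192)


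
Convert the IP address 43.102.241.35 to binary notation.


43 = 00101011
102 = 01100110
241 = 11110001
35 = 00100011
Binary: 00101011.01100110.11110001.00100011


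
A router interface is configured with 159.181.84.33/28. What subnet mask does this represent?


/28 means 28 network bits, 4 host bits
Binary: 11111111111111111111111111110000
Mask: 255.255.255.240


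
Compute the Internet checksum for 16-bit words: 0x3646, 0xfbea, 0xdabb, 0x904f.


Sum all words (with carry folding):
+ 0x3646 = 0x3646
+ 0xfbea = 0x3231
+ 0xdabb = 0x0ced
+ 0x904f = 0x9d3c
One's complement: ~0x9d3c
Checksum = 0x62c3


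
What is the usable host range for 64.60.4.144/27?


Network: 64.60.4.128
Broadcast: 64.60.4.159
First usable = network + 1
Last usable = broadcast - 1
Range: 64.60.4.129 to 64.60.4.158


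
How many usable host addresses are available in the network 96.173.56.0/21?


Host bits = 32 - 21 = 11
Total addresses = 2^11 = 2048
Usable = total - 2 (network and broadcast)
Usable hosts: 2046


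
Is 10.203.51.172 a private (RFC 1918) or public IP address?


RFC 1918 private ranges:
  10.0.0.0/8 (10.0.0.0 - 10.255.255.255)
  172.16.0.0/12 (172.16.0.0 - 172.31.255.255)
  192.168.0.0/16 (192.168.0.0 - 192.168.255.255)
Private (in 10.0.0.0/8)


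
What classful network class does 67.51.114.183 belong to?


First octet: 67
Binary: 01000011
0xxxxxxx -> Class A (1-126)
Class A, default mask 255.0.0.0 (/8)


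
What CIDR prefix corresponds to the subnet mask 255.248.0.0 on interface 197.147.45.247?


Binary: 11111111.11111000.00000000.00000000
Count leading 1s
Prefix: /13


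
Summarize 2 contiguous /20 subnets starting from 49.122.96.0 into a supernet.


Original prefix: /20
Number of subnets: 2 = 2^1
New prefix = 20 - 1 = 19
Supernet: 49.122.96.0/19


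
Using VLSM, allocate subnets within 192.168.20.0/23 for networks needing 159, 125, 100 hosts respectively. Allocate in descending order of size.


159 hosts -> /24 (254 usable): 192.168.20.0/24
125 hosts -> /25 (126 usable): 192.168.21.0/25
100 hosts -> /25 (126 usable): 192.168.21.128/25
Allocation: 192.168.20.0/24 (159 hosts, 254 usable); 192.168.21.0/25 (125 hosts, 126 usable); 192.168.21.128/25 (100 hosts, 126 usable)


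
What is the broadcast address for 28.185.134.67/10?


Network: 28.128.0.0/10
Host bits = 22
Set all host bits to 1:
Broadcast: 28.191.255.255


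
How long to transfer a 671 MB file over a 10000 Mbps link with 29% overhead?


Effective throughput = 10000 * (1 - 29/100) = 7100 Mbps
File size in Mb = 671 * 8 = 5368 Mb
Time = 5368 / 7100
Time = 0.7561 seconds


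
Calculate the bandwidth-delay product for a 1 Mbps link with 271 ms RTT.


BDP = bandwidth * RTT
= 1 Mbps * 271 ms
= 1 * 1e6 * 271 / 1000 bits
= 271000 bits
= 33875 bytes
= 33.0811 KB
BDP = 271000 bits (33875 bytes)


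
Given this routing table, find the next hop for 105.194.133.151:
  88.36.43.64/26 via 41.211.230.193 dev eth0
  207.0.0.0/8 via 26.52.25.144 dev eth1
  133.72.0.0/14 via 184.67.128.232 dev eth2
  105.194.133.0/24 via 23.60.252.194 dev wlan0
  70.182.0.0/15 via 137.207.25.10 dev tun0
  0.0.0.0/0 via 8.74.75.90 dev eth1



Longest prefix match for 105.194.133.151:
  /26 88.36.43.64: no
  /8 207.0.0.0: no
  /14 133.72.0.0: no
  /24 105.194.133.0: MATCH
  /15 70.182.0.0: no
  /0 0.0.0.0: MATCH
Selected: next-hop 23.60.252.194 via wlan0 (matched /24)


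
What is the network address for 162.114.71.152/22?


IP:   10100010.01110010.01000111.10011000
Mask: 11111111.11111111.11111100.00000000
AND operation:
Net:  10100010.01110010.01000100.00000000
Network: 162.114.68.0/22


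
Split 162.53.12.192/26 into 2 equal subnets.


New prefix = 26 + 1 = 27
Each subnet has 32 addresses
  162.53.12.192/27
  162.53.12.224/27
Subnets: 162.53.12.192/27, 162.53.12.224/27


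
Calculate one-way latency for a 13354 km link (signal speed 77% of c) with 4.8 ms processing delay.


Speed = 0.77 * 3e5 km/s = 231000 km/s
Propagation delay = 13354 / 231000 = 0.0578 s = 57.8095 ms
Processing delay = 4.8 ms
Total one-way latency = 62.6095 ms


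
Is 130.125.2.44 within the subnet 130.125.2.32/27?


Subnet network: 130.125.2.32
Test IP AND mask: 130.125.2.32
Yes, 130.125.2.44 is in 130.125.2.32/27


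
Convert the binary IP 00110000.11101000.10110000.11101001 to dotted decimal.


00110000 = 48
11101000 = 232
10110000 = 176
11101001 = 233
IP: 48.232.176.233


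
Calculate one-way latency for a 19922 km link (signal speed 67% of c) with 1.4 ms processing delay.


Speed = 0.67 * 3e5 km/s = 201000 km/s
Propagation delay = 19922 / 201000 = 0.0991 s = 99.1144 ms
Processing delay = 1.4 ms
Total one-way latency = 100.5144 ms


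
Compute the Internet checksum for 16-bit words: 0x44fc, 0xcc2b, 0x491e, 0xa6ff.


Sum all words (with carry folding):
+ 0x44fc = 0x44fc
+ 0xcc2b = 0x1128
+ 0x491e = 0x5a46
+ 0xa6ff = 0x0146
One's complement: ~0x0146
Checksum = 0xfeb9


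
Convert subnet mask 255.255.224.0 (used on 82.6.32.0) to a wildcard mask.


Subnet mask: 255.255.224.0
Wildcard = 255.255.255.255 - subnet mask
255 - 255 = 0
255 - 255 = 0
255 - 224 = 31
255 - 0 = 255
Wildcard: 0.0.31.255


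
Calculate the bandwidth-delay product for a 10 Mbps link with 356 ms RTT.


BDP = bandwidth * RTT
= 10 Mbps * 356 ms
= 10 * 1e6 * 356 / 1000 bits
= 3560000 bits
= 445000 bytes
= 434.5703 KB
BDP = 3560000 bits (445000 bytes)


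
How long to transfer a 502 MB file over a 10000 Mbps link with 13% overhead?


Effective throughput = 10000 * (1 - 13/100) = 8700 Mbps
File size in Mb = 502 * 8 = 4016 Mb
Time = 4016 / 8700
Time = 0.4616 seconds


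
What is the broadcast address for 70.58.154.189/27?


Network: 70.58.154.160/27
Host bits = 5
Set all host bits to 1:
Broadcast: 70.58.154.191


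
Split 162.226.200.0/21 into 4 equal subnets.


New prefix = 21 + 2 = 23
Each subnet has 512 addresses
  162.226.200.0/23
  162.226.202.0/23
  162.226.204.0/23
  162.226.206.0/23
Subnets: 162.226.200.0/23, 162.226.202.0/23, 162.226.204.0/23, 162.226.206.0/23


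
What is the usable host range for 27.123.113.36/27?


Network: 27.123.113.32
Broadcast: 27.123.113.63
First usable = network + 1
Last usable = broadcast - 1
Range: 27.123.113.33 to 27.123.113.62


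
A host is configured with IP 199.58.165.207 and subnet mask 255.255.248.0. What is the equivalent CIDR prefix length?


Binary: 11111111.11111111.11111000.00000000
Count leading 1s
Prefix: /21


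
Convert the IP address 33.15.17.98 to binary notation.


33 = 00100001
15 = 00001111
17 = 00010001
98 = 01100010
Binary: 00100001.00001111.00010001.01100010


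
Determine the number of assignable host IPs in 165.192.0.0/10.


Host bits = 32 - 10 = 22
Total addresses = 2^22 = 4194304
Usable = total - 2 (network and broadcast)
Usable hosts: 4194302


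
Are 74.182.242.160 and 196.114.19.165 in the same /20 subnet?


Mask: 255.255.240.0
74.182.242.160 AND mask = 74.182.240.0
196.114.19.165 AND mask = 196.114.16.0
No, different subnets (74.182.240.0 vs 196.114.16.0)


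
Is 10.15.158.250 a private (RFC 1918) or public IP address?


RFC 1918 private ranges:
  10.0.0.0/8 (10.0.0.0 - 10.255.255.255)
  172.16.0.0/12 (172.16.0.0 - 172.31.255.255)
  192.168.0.0/16 (192.168.0.0 - 192.168.255.255)
Private (in 10.0.0.0/8)


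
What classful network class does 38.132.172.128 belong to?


First octet: 38
Binary: 00100110
0xxxxxxx -> Class A (1-126)
Class A, default mask 255.0.0.0 (/8)


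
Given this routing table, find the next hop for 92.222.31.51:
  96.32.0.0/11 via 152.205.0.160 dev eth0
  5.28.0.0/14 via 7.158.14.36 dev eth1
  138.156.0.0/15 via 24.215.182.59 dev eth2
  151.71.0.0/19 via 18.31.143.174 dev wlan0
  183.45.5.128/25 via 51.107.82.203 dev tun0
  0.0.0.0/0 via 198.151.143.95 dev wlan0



Longest prefix match for 92.222.31.51:
  /11 96.32.0.0: no
  /14 5.28.0.0: no
  /15 138.156.0.0: no
  /19 151.71.0.0: no
  /25 183.45.5.128: no
  /0 0.0.0.0: MATCH
Selected: next-hop 198.151.143.95 via wlan0 (matched /0)


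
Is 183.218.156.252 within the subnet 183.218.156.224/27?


Subnet network: 183.218.156.224
Test IP AND mask: 183.218.156.224
Yes, 183.218.156.252 is in 183.218.156.224/27


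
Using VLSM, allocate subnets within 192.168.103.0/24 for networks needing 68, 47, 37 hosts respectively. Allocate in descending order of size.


68 hosts -> /25 (126 usable): 192.168.103.0/25
47 hosts -> /26 (62 usable): 192.168.103.128/26
37 hosts -> /26 (62 usable): 192.168.103.192/26
Allocation: 192.168.103.0/25 (68 hosts, 126 usable); 192.168.103.128/26 (47 hosts, 62 usable); 192.168.103.192/26 (37 hosts, 62 usable)


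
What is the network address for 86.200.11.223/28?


IP:   01010110.11001000.00001011.11011111
Mask: 11111111.11111111.11111111.11110000
AND operation:
Net:  01010110.11001000.00001011.11010000
Network: 86.200.11.208/28


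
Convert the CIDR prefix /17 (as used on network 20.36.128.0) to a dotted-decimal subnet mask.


/17 means 17 network bits, 15 host bits
Binary: 11111111111111111000000000000000
Mask: 255.255.128.0


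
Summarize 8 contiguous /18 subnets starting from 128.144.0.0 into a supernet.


Original prefix: /18
Number of subnets: 8 = 2^3
New prefix = 18 - 3 = 15
Supernet: 128.144.0.0/15


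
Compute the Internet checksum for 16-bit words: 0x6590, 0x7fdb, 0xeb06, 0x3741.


Sum all words (with carry folding):
+ 0x6590 = 0x6590
+ 0x7fdb = 0xe56b
+ 0xeb06 = 0xd072
+ 0x3741 = 0x07b4
One's complement: ~0x07b4
Checksum = 0xf84b


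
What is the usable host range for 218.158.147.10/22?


Network: 218.158.144.0
Broadcast: 218.158.147.255
First usable = network + 1
Last usable = broadcast - 1
Range: 218.158.144.1 to 218.158.147.254


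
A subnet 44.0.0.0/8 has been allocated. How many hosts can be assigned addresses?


Host bits = 32 - 8 = 24
Total addresses = 2^24 = 16777216
Usable = total - 2 (network and broadcast)
Usable hosts: 16777214


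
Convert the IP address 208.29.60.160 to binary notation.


208 = 11010000
29 = 00011101
60 = 00111100
160 = 10100000
Binary: 11010000.00011101.00111100.10100000


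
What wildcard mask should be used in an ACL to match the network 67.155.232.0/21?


Subnet mask: 255.255.248.0
Wildcard = 255.255.255.255 - subnet mask
255 - 255 = 0
255 - 255 = 0
255 - 248 = 7
255 - 0 = 255
Wildcard: 0.0.7.255


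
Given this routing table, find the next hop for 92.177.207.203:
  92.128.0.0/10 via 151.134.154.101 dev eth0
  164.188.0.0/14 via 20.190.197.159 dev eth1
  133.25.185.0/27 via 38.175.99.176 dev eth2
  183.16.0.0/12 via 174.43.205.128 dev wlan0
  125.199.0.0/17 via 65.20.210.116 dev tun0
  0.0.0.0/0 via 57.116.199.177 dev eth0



Longest prefix match for 92.177.207.203:
  /10 92.128.0.0: MATCH
  /14 164.188.0.0: no
  /27 133.25.185.0: no
  /12 183.16.0.0: no
  /17 125.199.0.0: no
  /0 0.0.0.0: MATCH
Selected: next-hop 151.134.154.101 via eth0 (matched /10)


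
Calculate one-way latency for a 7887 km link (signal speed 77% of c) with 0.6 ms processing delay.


Speed = 0.77 * 3e5 km/s = 231000 km/s
Propagation delay = 7887 / 231000 = 0.0341 s = 34.1429 ms
Processing delay = 0.6 ms
Total one-way latency = 34.7429 ms


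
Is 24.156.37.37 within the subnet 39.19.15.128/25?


Subnet network: 39.19.15.128
Test IP AND mask: 24.156.37.0
No, 24.156.37.37 is not in 39.19.15.128/25


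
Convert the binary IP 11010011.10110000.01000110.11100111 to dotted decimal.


11010011 = 211
10110000 = 176
01000110 = 70
11100111 = 231
IP: 211.176.70.231


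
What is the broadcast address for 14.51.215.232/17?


Network: 14.51.128.0/17
Host bits = 15
Set all host bits to 1:
Broadcast: 14.51.255.255


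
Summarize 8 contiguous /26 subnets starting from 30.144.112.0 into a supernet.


Original prefix: /26
Number of subnets: 8 = 2^3
New prefix = 26 - 3 = 23
Supernet: 30.144.112.0/23


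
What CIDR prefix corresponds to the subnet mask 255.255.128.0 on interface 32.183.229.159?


Binary: 11111111.11111111.10000000.00000000
Count leading 1s
Prefix: /17


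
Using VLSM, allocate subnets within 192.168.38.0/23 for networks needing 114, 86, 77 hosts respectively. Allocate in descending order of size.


114 hosts -> /25 (126 usable): 192.168.38.0/25
86 hosts -> /25 (126 usable): 192.168.38.128/25
77 hosts -> /25 (126 usable): 192.168.39.0/25
Allocation: 192.168.38.0/25 (114 hosts, 126 usable); 192.168.38.128/25 (86 hosts, 126 usable); 192.168.39.0/25 (77 hosts, 126 usable)


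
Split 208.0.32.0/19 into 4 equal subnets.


New prefix = 19 + 2 = 21
Each subnet has 2048 addresses
  208.0.32.0/21
  208.0.40.0/21
  208.0.48.0/21
  208.0.56.0/21
Subnets: 208.0.32.0/21, 208.0.40.0/21, 208.0.48.0/21, 208.0.56.0/21


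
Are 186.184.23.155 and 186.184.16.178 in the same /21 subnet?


Mask: 255.255.248.0
186.184.23.155 AND mask = 186.184.16.0
186.184.16.178 AND mask = 186.184.16.0
Yes, same subnet (186.184.16.0)


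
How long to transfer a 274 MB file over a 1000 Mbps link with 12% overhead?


Effective throughput = 1000 * (1 - 12/100) = 880 Mbps
File size in Mb = 274 * 8 = 2192 Mb
Time = 2192 / 880
Time = 2.4909 seconds


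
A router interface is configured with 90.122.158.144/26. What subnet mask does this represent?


/26 means 26 network bits, 6 host bits
Binary: 11111111111111111111111111000000
Mask: 255.255.255.192


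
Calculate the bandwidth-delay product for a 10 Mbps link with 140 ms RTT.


BDP = bandwidth * RTT
= 10 Mbps * 140 ms
= 10 * 1e6 * 140 / 1000 bits
= 1400000 bits
= 175000 bytes
= 170.8984 KB
BDP = 1400000 bits (175000 bytes)


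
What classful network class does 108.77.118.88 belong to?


First octet: 108
Binary: 01101100
0xxxxxxx -> Class A (1-126)
Class A, default mask 255.0.0.0 (/8)


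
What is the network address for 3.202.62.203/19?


IP:   00000011.11001010.00111110.11001011
Mask: 11111111.11111111.11100000.00000000
AND operation:
Net:  00000011.11001010.00100000.00000000
Network: 3.202.32.0/19


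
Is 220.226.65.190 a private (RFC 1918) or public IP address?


RFC 1918 private ranges:
  10.0.0.0/8 (10.0.0.0 - 10.255.255.255)
  172.16.0.0/12 (172.16.0.0 - 172.31.255.255)
  192.168.0.0/16 (192.168.0.0 - 192.168.255.255)
Public (not in any RFC 1918 range)


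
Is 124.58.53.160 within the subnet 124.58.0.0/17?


Subnet network: 124.58.0.0
Test IP AND mask: 124.58.0.0
Yes, 124.58.53.160 is in 124.58.0.0/17


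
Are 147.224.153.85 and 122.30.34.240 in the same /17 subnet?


Mask: 255.255.128.0
147.224.153.85 AND mask = 147.224.128.0
122.30.34.240 AND mask = 122.30.0.0
No, different subnets (147.224.128.0 vs 122.30.0.0)


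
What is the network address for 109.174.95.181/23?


IP:   01101101.10101110.01011111.10110101
Mask: 11111111.11111111.11111110.00000000
AND operation:
Net:  01101101.10101110.01011110.00000000
Network: 109.174.94.0/23


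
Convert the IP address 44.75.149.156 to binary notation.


44 = 00101100
75 = 01001011
149 = 10010101
156 = 10011100
Binary: 00101100.01001011.10010101.10011100


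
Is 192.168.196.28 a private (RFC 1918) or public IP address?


RFC 1918 private ranges:
  10.0.0.0/8 (10.0.0.0 - 10.255.255.255)
  172.16.0.0/12 (172.16.0.0 - 172.31.255.255)
  192.168.0.0/16 (192.168.0.0 - 192.168.255.255)
Private (in 192.168.0.0/16)


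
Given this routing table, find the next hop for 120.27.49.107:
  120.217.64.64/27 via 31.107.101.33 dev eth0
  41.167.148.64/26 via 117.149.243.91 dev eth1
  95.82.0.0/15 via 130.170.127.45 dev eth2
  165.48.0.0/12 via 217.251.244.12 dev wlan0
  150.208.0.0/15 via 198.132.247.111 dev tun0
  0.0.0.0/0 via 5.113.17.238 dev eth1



Longest prefix match for 120.27.49.107:
  /27 120.217.64.64: no
  /26 41.167.148.64: no
  /15 95.82.0.0: no
  /12 165.48.0.0: no
  /15 150.208.0.0: no
  /0 0.0.0.0: MATCH
Selected: next-hop 5.113.17.238 via eth1 (matched /0)


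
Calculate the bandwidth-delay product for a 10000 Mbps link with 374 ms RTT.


BDP = bandwidth * RTT
= 10000 Mbps * 374 ms
= 10000 * 1e6 * 374 / 1000 bits
= 3740000000 bits
= 467500000 bytes
= 456542.9688 KB
BDP = 3740000000 bits (467500000 bytes)


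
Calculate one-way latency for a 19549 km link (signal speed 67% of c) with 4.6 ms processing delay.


Speed = 0.67 * 3e5 km/s = 201000 km/s
Propagation delay = 19549 / 201000 = 0.0973 s = 97.2587 ms
Processing delay = 4.6 ms
Total one-way latency = 101.8587 ms


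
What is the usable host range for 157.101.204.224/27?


Network: 157.101.204.224
Broadcast: 157.101.204.255
First usable = network + 1
Last usable = broadcast - 1
Range: 157.101.204.225 to 157.101.204.254


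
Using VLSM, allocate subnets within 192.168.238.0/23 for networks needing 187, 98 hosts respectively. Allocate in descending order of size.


187 hosts -> /24 (254 usable): 192.168.238.0/24
98 hosts -> /25 (126 usable): 192.168.239.0/25
Allocation: 192.168.238.0/24 (187 hosts, 254 usable); 192.168.239.0/25 (98 hosts, 126 usable)


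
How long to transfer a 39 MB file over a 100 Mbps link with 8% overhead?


Effective throughput = 100 * (1 - 8/100) = 92 Mbps
File size in Mb = 39 * 8 = 312 Mb
Time = 312 / 92
Time = 3.3913 seconds


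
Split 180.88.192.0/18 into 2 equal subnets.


New prefix = 18 + 1 = 19
Each subnet has 8192 addresses
  180.88.192.0/19
  180.88.224.0/19
Subnets: 180.88.192.0/19, 180.88.224.0/19


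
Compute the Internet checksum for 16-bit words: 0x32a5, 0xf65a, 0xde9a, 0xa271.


Sum all words (with carry folding):
+ 0x32a5 = 0x32a5
+ 0xf65a = 0x2900
+ 0xde9a = 0x079b
+ 0xa271 = 0xaa0c
One's complement: ~0xaa0c
Checksum = 0x55f3


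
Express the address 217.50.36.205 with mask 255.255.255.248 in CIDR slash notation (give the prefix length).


Binary: 11111111.11111111.11111111.11111000
Count leading 1s
Prefix: /29


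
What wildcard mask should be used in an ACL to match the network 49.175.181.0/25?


Subnet mask: 255.255.255.128
Wildcard = 255.255.255.255 - subnet mask
255 - 255 = 0
255 - 255 = 0
255 - 255 = 0
255 - 128 = 127
Wildcard: 0.0.0.127


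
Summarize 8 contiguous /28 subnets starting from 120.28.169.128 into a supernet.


Original prefix: /28
Number of subnets: 8 = 2^3
New prefix = 28 - 3 = 25
Supernet: 120.28.169.128/25


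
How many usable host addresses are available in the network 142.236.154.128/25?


Host bits = 32 - 25 = 7
Total addresses = 2^7 = 128
Usable = total - 2 (network and broadcast)
Usable hosts: 126


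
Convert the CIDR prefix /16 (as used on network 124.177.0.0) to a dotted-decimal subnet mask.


/16 means 16 network bits, 16 host bits
Binary: 11111111111111110000000000000000
Mask: 255.255.0.0


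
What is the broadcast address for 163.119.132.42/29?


Network: 163.119.132.40/29
Host bits = 3
Set all host bits to 1:
Broadcast: 163.119.132.47


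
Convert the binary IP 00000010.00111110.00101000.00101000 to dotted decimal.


00000010 = 2
00111110 = 62
00101000 = 40
00101000 = 40
IP: 2.62.40.40


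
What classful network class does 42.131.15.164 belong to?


First octet: 42
Binary: 00101010
0xxxxxxx -> Class A (1-126)
Class A, default mask 255.0.0.0 (/8)


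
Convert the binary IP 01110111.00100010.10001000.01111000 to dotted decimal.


01110111 = 119
00100010 = 34
10001000 = 136
01111000 = 120
IP: 119.34.136.120


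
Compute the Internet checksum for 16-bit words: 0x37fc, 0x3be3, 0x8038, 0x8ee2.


Sum all words (with carry folding):
+ 0x37fc = 0x37fc
+ 0x3be3 = 0x73df
+ 0x8038 = 0xf417
+ 0x8ee2 = 0x82fa
One's complement: ~0x82fa
Checksum = 0x7d05


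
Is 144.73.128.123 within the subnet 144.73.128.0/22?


Subnet network: 144.73.128.0
Test IP AND mask: 144.73.128.0
Yes, 144.73.128.123 is in 144.73.128.0/22


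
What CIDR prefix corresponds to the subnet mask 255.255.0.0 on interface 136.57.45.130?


Binary: 11111111.11111111.00000000.00000000
Count leading 1s
Prefix: /16


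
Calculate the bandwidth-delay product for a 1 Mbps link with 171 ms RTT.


BDP = bandwidth * RTT
= 1 Mbps * 171 ms
= 1 * 1e6 * 171 / 1000 bits
= 171000 bits
= 21375 bytes
= 20.874 KB
BDP = 171000 bits (21375 bytes)


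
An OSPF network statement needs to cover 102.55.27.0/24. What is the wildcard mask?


Subnet mask: 255.255.255.0
Wildcard = 255.255.255.255 - subnet mask
255 - 255 = 0
255 - 255 = 0
255 - 255 = 0
255 - 0 = 255
Wildcard: 0.0.0.255


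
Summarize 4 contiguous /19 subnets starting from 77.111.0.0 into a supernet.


Original prefix: /19
Number of subnets: 4 = 2^2
New prefix = 19 - 2 = 17
Supernet: 77.111.0.0/17


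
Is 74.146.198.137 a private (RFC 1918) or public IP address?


RFC 1918 private ranges:
  10.0.0.0/8 (10.0.0.0 - 10.255.255.255)
  172.16.0.0/12 (172.16.0.0 - 172.31.255.255)
  192.168.0.0/16 (192.168.0.0 - 192.168.255.255)
Public (not in any RFC 1918 range)


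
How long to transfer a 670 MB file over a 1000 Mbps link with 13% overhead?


Effective throughput = 1000 * (1 - 13/100) = 870 Mbps
File size in Mb = 670 * 8 = 5360 Mb
Time = 5360 / 870
Time = 6.1609 seconds


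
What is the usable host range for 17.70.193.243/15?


Network: 17.70.0.0
Broadcast: 17.71.255.255
First usable = network + 1
Last usable = broadcast - 1
Range: 17.70.0.1 to 17.71.255.254


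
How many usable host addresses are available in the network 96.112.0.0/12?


Host bits = 32 - 12 = 20
Total addresses = 2^20 = 1048576
Usable = total - 2 (network and broadcast)
Usable hosts: 1048574


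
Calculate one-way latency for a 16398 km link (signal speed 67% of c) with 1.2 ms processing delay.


Speed = 0.67 * 3e5 km/s = 201000 km/s
Propagation delay = 16398 / 201000 = 0.0816 s = 81.5821 ms
Processing delay = 1.2 ms
Total one-way latency = 82.7821 ms


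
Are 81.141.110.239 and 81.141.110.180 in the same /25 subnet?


Mask: 255.255.255.128
81.141.110.239 AND mask = 81.141.110.128
81.141.110.180 AND mask = 81.141.110.128
Yes, same subnet (81.141.110.128)


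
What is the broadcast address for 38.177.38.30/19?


Network: 38.177.32.0/19
Host bits = 13
Set all host bits to 1:
Broadcast: 38.177.63.255


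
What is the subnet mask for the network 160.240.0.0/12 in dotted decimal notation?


/12 means 12 network bits, 20 host bits
Binary: 11111111111100000000000000000000
Mask: 255.240.0.0


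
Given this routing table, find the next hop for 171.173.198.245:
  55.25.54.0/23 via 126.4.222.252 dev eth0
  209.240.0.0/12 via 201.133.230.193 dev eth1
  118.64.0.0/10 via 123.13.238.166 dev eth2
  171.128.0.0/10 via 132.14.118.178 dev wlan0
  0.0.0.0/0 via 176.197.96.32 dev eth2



Longest prefix match for 171.173.198.245:
  /23 55.25.54.0: no
  /12 209.240.0.0: no
  /10 118.64.0.0: no
  /10 171.128.0.0: MATCH
  /0 0.0.0.0: MATCH
Selected: next-hop 132.14.118.178 via wlan0 (matched /10)


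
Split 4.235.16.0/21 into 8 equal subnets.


New prefix = 21 + 3 = 24
Each subnet has 256 addresses
  4.235.16.0/24
  4.235.17.0/24
  4.235.18.0/24
  4.235.19.0/24
  4.235.20.0/24
  4.235.21.0/24
  4.235.22.0/24
  4.235.23.0/24
Subnets: 4.235.16.0/24, 4.235.17.0/24, 4.235.18.0/24, 4.235.19.0/24, 4.235.20.0/24, 4.235.21.0/24, 4.235.22.0/24, 4.235.23.0/24


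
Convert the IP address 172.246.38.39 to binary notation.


172 = 10101100
246 = 11110110
38 = 00100110
39 = 00100111
Binary: 10101100.11110110.00100110.00100111


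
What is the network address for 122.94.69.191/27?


IP:   01111010.01011110.01000101.10111111
Mask: 11111111.11111111.11111111.11100000
AND operation:
Net:  01111010.01011110.01000101.10100000
Network: 122.94.69.160/27


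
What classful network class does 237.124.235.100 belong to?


First octet: 237
Binary: 11101101
1110xxxx -> Class D (224-239)
Class D (multicast), default mask N/A


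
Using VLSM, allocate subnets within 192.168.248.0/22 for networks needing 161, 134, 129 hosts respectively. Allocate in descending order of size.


161 hosts -> /24 (254 usable): 192.168.248.0/24
134 hosts -> /24 (254 usable): 192.168.249.0/24
129 hosts -> /24 (254 usable): 192.168.250.0/24
Allocation: 192.168.248.0/24 (161 hosts, 254 usable); 192.168.249.0/24 (134 hosts, 254 usable); 192.168.250.0/24 (129 hosts, 254 usable)


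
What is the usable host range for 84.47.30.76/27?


Network: 84.47.30.64
Broadcast: 84.47.30.95
First usable = network + 1
Last usable = broadcast - 1
Range: 84.47.30.65 to 84.47.30.94


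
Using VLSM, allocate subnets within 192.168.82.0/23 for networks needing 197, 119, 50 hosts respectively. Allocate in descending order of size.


197 hosts -> /24 (254 usable): 192.168.82.0/24
119 hosts -> /25 (126 usable): 192.168.83.0/25
50 hosts -> /26 (62 usable): 192.168.83.128/26
Allocation: 192.168.82.0/24 (197 hosts, 254 usable); 192.168.83.0/25 (119 hosts, 126 usable); 192.168.83.128/26 (50 hosts, 62 usable)


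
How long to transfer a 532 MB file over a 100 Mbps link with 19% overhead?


Effective throughput = 100 * (1 - 19/100) = 81 Mbps
File size in Mb = 532 * 8 = 4256 Mb
Time = 4256 / 81
Time = 52.5432 seconds


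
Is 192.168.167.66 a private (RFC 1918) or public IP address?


RFC 1918 private ranges:
  10.0.0.0/8 (10.0.0.0 - 10.255.255.255)
  172.16.0.0/12 (172.16.0.0 - 172.31.255.255)
  192.168.0.0/16 (192.168.0.0 - 192.168.255.255)
Private (in 192.168.0.0/16)


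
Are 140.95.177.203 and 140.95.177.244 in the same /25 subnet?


Mask: 255.255.255.128
140.95.177.203 AND mask = 140.95.177.128
140.95.177.244 AND mask = 140.95.177.128
Yes, same subnet (140.95.177.128)


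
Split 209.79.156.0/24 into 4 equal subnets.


New prefix = 24 + 2 = 26
Each subnet has 64 addresses
  209.79.156.0/26
  209.79.156.64/26
  209.79.156.128/26
  209.79.156.192/26
Subnets: 209.79.156.0/26, 209.79.156.64/26, 209.79.156.128/26, 209.79.156.192/26


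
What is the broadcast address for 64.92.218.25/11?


Network: 64.64.0.0/11
Host bits = 21
Set all host bits to 1:
Broadcast: 64.95.255.255


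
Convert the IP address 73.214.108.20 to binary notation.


73 = 01001001
214 = 11010110
108 = 01101100
20 = 00010100
Binary: 01001001.11010110.01101100.00010100


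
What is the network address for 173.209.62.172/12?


IP:   10101101.11010001.00111110.10101100
Mask: 11111111.11110000.00000000.00000000
AND operation:
Net:  10101101.11010000.00000000.00000000
Network: 173.208.0.0/12


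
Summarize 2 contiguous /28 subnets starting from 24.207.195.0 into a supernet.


Original prefix: /28
Number of subnets: 2 = 2^1
New prefix = 28 - 1 = 27
Supernet: 24.207.195.0/27


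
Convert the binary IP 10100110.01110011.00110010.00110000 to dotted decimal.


10100110 = 166
01110011 = 115
00110010 = 50
00110000 = 48
IP: 166.115.50.48


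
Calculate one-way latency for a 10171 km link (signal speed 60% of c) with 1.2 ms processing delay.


Speed = 0.6 * 3e5 km/s = 180000 km/s
Propagation delay = 10171 / 180000 = 0.0565 s = 56.5056 ms
Processing delay = 1.2 ms
Total one-way latency = 57.7056 ms


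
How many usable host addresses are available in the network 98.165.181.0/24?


Host bits = 32 - 24 = 8
Total addresses = 2^8 = 256
Usable = total - 2 (network and broadcast)
Usable hosts: 254


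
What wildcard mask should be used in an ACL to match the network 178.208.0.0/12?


Subnet mask: 255.240.0.0
Wildcard = 255.255.255.255 - subnet mask
255 - 255 = 0
255 - 240 = 15
255 - 0 = 255
255 - 0 = 255
Wildcard: 0.15.255.255


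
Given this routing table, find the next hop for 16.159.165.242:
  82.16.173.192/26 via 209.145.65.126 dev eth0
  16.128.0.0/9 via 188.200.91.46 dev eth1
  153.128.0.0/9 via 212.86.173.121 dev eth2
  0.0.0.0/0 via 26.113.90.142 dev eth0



Longest prefix match for 16.159.165.242:
  /26 82.16.173.192: no
  /9 16.128.0.0: MATCH
  /9 153.128.0.0: no
  /0 0.0.0.0: MATCH
Selected: next-hop 188.200.91.46 via eth1 (matched /9)


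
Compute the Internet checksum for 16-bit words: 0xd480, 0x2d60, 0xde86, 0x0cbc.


Sum all words (with carry folding):
+ 0xd480 = 0xd480
+ 0x2d60 = 0x01e1
+ 0xde86 = 0xe067
+ 0x0cbc = 0xed23
One's complement: ~0xed23
Checksum = 0x12dc


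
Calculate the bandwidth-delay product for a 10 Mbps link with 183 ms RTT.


BDP = bandwidth * RTT
= 10 Mbps * 183 ms
= 10 * 1e6 * 183 / 1000 bits
= 1830000 bits
= 228750 bytes
= 223.3887 KB
BDP = 1830000 bits (228750 bytes)


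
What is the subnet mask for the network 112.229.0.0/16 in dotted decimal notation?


/16 means 16 network bits, 16 host bits
Binary: 11111111111111110000000000000000
Mask: 255.255.0.0


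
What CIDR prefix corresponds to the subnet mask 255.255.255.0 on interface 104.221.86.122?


Binary: 11111111.11111111.11111111.00000000
Count leading 1s
Prefix: /24


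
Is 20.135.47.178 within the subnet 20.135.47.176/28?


Subnet network: 20.135.47.176
Test IP AND mask: 20.135.47.176
Yes, 20.135.47.178 is in 20.135.47.176/28


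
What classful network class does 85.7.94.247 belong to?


First octet: 85
Binary: 01010101
0xxxxxxx -> Class A (1-126)
Class A, default mask 255.0.0.0 (/8)


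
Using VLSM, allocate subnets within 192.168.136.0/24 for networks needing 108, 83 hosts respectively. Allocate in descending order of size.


108 hosts -> /25 (126 usable): 192.168.136.0/25
83 hosts -> /25 (126 usable): 192.168.136.128/25
Allocation: 192.168.136.0/25 (108 hosts, 126 usable); 192.168.136.128/25 (83 hosts, 126 usable)


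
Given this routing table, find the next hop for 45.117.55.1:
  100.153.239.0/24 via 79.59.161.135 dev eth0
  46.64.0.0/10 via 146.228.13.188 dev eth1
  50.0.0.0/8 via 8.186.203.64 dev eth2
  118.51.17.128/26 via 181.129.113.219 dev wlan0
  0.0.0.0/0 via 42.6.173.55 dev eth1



Longest prefix match for 45.117.55.1:
  /24 100.153.239.0: no
  /10 46.64.0.0: no
  /8 50.0.0.0: no
  /26 118.51.17.128: no
  /0 0.0.0.0: MATCH
Selected: next-hop 42.6.173.55 via eth1 (matched /0)


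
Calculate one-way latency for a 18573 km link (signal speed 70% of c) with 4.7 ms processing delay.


Speed = 0.7 * 3e5 km/s = 210000 km/s
Propagation delay = 18573 / 210000 = 0.0884 s = 88.4429 ms
Processing delay = 4.7 ms
Total one-way latency = 93.1429 ms


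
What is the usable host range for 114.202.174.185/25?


Network: 114.202.174.128
Broadcast: 114.202.174.255
First usable = network + 1
Last usable = broadcast - 1
Range: 114.202.174.129 to 114.202.174.254


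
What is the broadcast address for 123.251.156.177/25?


Network: 123.251.156.128/25
Host bits = 7
Set all host bits to 1:
Broadcast: 123.251.156.255
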